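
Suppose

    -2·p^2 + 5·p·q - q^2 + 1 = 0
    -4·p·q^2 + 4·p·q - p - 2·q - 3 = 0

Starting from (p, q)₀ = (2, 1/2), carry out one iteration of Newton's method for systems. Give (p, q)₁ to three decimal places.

(-1.682, -1.500)

At (2, 1/2): F = (-2.250, -4.000).
Jacobian J = [[-4·p + 5·q, 5·p - 2·q], [-4·q^2 + 4·q - 1, -8·p·q + 4·p - 2]].
At the point, J = [[-5.500, 9.000], [0.000, -2.000]] (det J = 11.000).
Solving J·Δ = −F gives Δ = (-3.682, -2.000).
Then the next iterate is (p, q)₁ = (-1.682, -1.500).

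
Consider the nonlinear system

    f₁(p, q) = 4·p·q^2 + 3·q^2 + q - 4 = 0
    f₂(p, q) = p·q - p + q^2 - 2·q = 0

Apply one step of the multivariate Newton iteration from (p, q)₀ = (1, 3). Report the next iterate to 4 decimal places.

At (1, 3): F = (62.0000, 5.0000).
Jacobian J = [[4·q^2, 8·p·q + 6·q + 1], [q - 1, p + 2·q - 2]].
At the point, J = [[36.0000, 43.0000], [2.0000, 5.0000]] (det J = 94.0000).
Solving J·Δ = −F gives Δ = (-1.0106, -0.5957).
Then the next iterate is (p, q)₁ = (-0.0106, 2.4043).

(-0.0106, 2.4043)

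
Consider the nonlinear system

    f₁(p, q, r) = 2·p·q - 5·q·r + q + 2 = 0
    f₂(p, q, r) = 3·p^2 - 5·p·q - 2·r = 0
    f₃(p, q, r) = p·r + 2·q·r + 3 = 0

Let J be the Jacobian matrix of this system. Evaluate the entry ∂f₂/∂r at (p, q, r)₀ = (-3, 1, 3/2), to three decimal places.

∂f₂/∂r = -2.
At (-3, 1, 3/2) this is -2.000.

-2.000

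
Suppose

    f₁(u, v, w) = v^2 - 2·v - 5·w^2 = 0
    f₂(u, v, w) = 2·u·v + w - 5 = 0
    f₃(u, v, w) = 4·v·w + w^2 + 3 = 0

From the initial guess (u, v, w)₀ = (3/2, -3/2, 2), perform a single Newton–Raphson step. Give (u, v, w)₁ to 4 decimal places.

At (3/2, -3/2, 2): F = (-14.7500, -7.5000, -5.0000).
Jacobian J = [[0, 2·v - 2, -10·w], [2·v, 2·u, 1], [0, 4·w, 4·v + 2·w]].
At the point, J = [[0.0000, -5.0000, -20.0000], [-3.0000, 3.0000, 1.0000], [0.0000, 8.0000, -2.0000]] (det J = 510.0000).
Solving J·Δ = −F gives Δ = (-2.3657, 0.4147, -0.8412).
Then the next iterate is (u, v, w)₁ = (-0.8657, -1.0853, 1.1588).

(-0.8657, -1.0853, 1.1588)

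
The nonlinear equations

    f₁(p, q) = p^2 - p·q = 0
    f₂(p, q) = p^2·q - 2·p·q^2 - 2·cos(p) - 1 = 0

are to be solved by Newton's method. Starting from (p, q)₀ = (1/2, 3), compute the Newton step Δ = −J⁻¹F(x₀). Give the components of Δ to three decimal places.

At (1/2, 3): F = (-1.250, -11.00517).
Jacobian J = [[2·p - q, -p], [2·p·q - 2·q^2 + 2·sin(p), p^2 - 4·p·q]].
At the point, J = [[-2.000, -0.500], [-14.04115, -5.750]] (det J = 4.47943).
Solving J·Δ = −F gives Δ = (-0.376, -0.995).

(-0.376, -0.995)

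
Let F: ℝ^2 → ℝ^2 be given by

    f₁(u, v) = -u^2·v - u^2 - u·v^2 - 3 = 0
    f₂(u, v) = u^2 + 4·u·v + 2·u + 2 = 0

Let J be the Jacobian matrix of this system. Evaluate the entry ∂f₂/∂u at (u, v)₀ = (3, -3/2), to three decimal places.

2.000

∂f₂/∂u = 2·u + 4·v + 2.
At (3, -3/2) this is 2.000.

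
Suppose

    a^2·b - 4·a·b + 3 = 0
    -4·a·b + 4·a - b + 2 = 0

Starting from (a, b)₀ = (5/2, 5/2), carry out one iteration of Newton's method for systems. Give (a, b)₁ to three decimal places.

(2.740, 0.960)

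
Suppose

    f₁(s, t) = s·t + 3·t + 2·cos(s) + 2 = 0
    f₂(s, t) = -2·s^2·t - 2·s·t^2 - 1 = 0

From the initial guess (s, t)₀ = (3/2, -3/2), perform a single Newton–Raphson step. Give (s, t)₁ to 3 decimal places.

At (3/2, -3/2): F = (-4.60853, -1.000).
Jacobian J = [[t - 2·sin(s), s + 3], [-4·s·t - 2·t^2, -2·s^2 - 4·s·t]].
At the point, J = [[-3.49499, 4.500], [4.500, 4.500]] (det J = -35.97745).
Solving J·Δ = −F gives Δ = (-0.451, 0.674).
Then the next iterate is (s, t)₁ = (1.049, -0.826).

(1.049, -0.826)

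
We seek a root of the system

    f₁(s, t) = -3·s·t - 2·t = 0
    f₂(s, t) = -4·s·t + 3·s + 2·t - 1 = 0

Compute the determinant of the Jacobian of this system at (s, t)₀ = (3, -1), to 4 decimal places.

J = [[-3·t, -3·s - 2], [-4·t + 3, -4·s + 2]].
At the point, J = [[3.0000, -11.0000], [7.0000, -10.0000]].
det J = 47.0000.

47.0000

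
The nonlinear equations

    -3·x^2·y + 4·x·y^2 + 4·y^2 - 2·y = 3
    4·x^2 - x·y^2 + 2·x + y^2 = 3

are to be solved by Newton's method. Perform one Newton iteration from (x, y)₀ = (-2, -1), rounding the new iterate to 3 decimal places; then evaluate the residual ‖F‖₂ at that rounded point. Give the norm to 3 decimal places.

3.024

At (-2, -1): F = (7.000, 12.000).
Jacobian J = [[-6·x·y + 4·y^2, -3·x^2 + 8·x·y + 8·y - 2], [8·x - y^2 + 2, -2·x·y + 2·y]].
At the point, J = [[-8.000, -6.000], [-15.000, -6.000]] (det J = -42.000).
Solving J·Δ = −F gives Δ = (0.714, 0.214).
Then the next iterate is (x, y)₁ = (-1.286, -0.786).
Re-evaluating at (-1.286, -0.786): F = (1.76489, 2.45547), so ‖F‖₂ = 3.024.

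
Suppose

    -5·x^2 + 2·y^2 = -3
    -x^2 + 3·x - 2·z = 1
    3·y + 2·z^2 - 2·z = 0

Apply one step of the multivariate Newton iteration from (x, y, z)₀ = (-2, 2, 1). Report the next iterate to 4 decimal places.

At (-2, 2, 1): F = (-9.0000, -13.0000, 6.0000).
Jacobian J = [[-10·x, 4·y, 0], [-2·x + 3, 0, -2], [0, 3, 4·z - 2]].
At the point, J = [[20.0000, 8.0000, 0.0000], [7.0000, 0.0000, -2.0000], [0.0000, 3.0000, 2.0000]] (det J = 8.0000).
Solving J·Δ = −F gives Δ = (-7.2500, 19.2500, -31.8750).
Then the next iterate is (x, y, z)₁ = (-9.2500, 21.2500, -30.8750).

(-9.2500, 21.2500, -30.8750)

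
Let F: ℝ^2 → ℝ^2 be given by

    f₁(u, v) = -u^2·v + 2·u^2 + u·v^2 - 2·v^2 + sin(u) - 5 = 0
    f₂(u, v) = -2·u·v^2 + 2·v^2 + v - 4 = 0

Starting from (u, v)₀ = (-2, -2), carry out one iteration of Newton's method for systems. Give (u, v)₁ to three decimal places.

At (-2, -2): F = (-5.90930, 18.000).
Jacobian J = [[-2·u·v + 4·u + v^2 + cos(u), -u^2 + 2·u·v - 4·v], [-2·v^2, -4·u·v + 4·v + 1]].
At the point, J = [[-12.41615, 12.000], [-8.000, -23.000]] (det J = 381.57138).
Solving J·Δ = −F gives Δ = (0.210, 0.710).
Then the next iterate is (u, v)₁ = (-1.790, -1.290).

(-1.790, -1.290)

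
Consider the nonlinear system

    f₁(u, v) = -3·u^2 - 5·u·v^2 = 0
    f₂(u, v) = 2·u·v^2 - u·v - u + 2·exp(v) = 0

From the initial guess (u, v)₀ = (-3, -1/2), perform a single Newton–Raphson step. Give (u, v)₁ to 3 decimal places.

(-1.718, -0.619)

At (-3, -1/2): F = (-23.250, 1.21306).
Jacobian J = [[-6·u - 5·v^2, -10·u·v], [2·v^2 - v - 1, 4·u·v - u + 2·exp(v)]].
At the point, J = [[16.750, -15.000], [0.000, 10.21306]] (det J = 171.06878).
Solving J·Δ = −F gives Δ = (1.282, -0.119).
Then the next iterate is (u, v)₁ = (-1.718, -0.619).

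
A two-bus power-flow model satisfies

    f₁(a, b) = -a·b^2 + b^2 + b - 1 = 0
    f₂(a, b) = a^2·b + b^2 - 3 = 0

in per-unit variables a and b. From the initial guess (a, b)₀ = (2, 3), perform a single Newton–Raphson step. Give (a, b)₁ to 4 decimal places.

(2.6667, 0.4000)

At (2, 3): F = (-7.0000, 18.0000).
Jacobian J = [[-b^2, -2·a·b + 2·b + 1], [2·a·b, a^2 + 2·b]].
At the point, J = [[-9.0000, -5.0000], [12.0000, 10.0000]] (det J = -30.0000).
Solving J·Δ = −F gives Δ = (0.6667, -2.6000).
Then the next iterate is (a, b)₁ = (2.6667, 0.4000).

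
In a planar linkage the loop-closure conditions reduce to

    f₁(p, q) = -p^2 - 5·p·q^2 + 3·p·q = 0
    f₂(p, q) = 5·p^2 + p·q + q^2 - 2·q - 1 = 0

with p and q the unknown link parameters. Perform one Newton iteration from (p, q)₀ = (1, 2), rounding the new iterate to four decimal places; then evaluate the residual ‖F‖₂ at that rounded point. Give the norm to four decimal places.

At (1, 2): F = (-15.0000, 6.0000).
Jacobian J = [[-2·p - 5·q^2 + 3·q, -10·p·q + 3·p], [10·p + q, p + 2·q - 2]].
At the point, J = [[-16.0000, -17.0000], [12.0000, 3.0000]] (det J = 156.0000).
Solving J·Δ = −F gives Δ = (-0.3654, -0.5385).
Then the next iterate is (p, q)₁ = (0.6346, 1.4615).
Re-evaluating at (0.6346, 1.4615): F = (-4.397785, 1.154036), so ‖F‖₂ = 4.5467.

4.5467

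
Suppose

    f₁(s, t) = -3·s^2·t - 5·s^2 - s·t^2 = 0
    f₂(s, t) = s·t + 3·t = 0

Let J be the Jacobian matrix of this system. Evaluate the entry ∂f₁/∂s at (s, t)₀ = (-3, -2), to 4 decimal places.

-10.0000

∂f₁/∂s = -6·s·t - 10·s - t^2.
At (-3, -2) this is -10.0000.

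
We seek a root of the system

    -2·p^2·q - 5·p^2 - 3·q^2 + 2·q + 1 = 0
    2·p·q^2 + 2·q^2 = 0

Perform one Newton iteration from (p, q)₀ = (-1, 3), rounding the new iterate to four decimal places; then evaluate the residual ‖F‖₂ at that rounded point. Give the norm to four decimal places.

8.8983

At (-1, 3): F = (-31.0000, 0.0000).
Jacobian J = [[-4·p·q - 10·p, -2·p^2 - 6·q + 2], [2·q^2, 4·p·q + 4·q]].
At the point, J = [[22.0000, -18.0000], [18.0000, 0.0000]] (det J = 324.0000).
Solving J·Δ = −F gives Δ = (0.0000, -1.7222).
Then the next iterate is (p, q)₁ = (-1.0000, 1.2778).
Re-evaluating at (-1.0000, 1.2778): F = (-8.898319, 0.0000), so ‖F‖₂ = 8.8983.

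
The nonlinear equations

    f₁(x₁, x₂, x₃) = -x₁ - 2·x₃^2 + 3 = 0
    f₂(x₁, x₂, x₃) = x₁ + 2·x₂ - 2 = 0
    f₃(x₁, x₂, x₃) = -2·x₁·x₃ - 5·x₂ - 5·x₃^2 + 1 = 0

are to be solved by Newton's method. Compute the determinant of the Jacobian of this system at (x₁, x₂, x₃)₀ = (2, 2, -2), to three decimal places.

J = [[-1, 0, -4·x₃], [1, 2, 0], [-2·x₃, -5, -2·x₁ - 10·x₃]].
At the point, J = [[-1.000, 0.000, 8.000], [1.000, 2.000, 0.000], [4.000, -5.000, 16.000]].
det J = -136.000.

-136.000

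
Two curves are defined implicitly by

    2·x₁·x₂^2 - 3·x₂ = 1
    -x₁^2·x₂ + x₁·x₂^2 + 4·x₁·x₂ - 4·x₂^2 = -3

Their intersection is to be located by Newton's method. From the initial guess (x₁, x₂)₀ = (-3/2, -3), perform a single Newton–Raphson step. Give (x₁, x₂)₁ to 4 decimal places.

(-1.2698, -2.0096)

At (-3/2, -3): F = (-19.0000, -21.7500).
Jacobian J = [[2·x₂^2, 4·x₁·x₂ - 3], [-2·x₁·x₂ + x₂^2 + 4·x₂, -x₁^2 + 2·x₁·x₂ + 4·x₁ - 8·x₂]].
At the point, J = [[18.0000, 15.0000], [-12.0000, 24.7500]] (det J = 625.5000).
Solving J·Δ = −F gives Δ = (0.2302, 0.9904).
Then the next iterate is (x₁, x₂)₁ = (-1.2698, -2.0096).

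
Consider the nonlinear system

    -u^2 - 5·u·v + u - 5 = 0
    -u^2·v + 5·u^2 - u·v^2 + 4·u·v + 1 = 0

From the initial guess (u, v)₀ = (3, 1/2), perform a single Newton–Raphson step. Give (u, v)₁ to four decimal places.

(1.3739, 0.0797)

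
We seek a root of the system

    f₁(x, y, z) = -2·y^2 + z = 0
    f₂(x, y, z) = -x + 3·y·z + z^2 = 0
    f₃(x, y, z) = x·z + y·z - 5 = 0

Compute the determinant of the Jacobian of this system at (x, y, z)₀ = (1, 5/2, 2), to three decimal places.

J = [[0, -4·y, 1], [-1, 3·z, 3·y + 2·z], [z, z, x + y]].
At the point, J = [[0.000, -10.000, 1.000], [-1.000, 6.000, 11.500], [2.000, 2.000, 3.500]].
det J = -279.000.

-279.000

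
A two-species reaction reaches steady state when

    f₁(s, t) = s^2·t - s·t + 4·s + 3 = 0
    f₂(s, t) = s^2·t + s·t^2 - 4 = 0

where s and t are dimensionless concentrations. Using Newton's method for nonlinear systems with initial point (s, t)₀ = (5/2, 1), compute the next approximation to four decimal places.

(-0.0278, 1.9259)

At (5/2, 1): F = (16.7500, 4.7500).
Jacobian J = [[2·s·t - t + 4, s^2 - s], [2·s·t + t^2, s^2 + 2·s·t]].
At the point, J = [[8.0000, 3.7500], [6.0000, 11.2500]] (det J = 67.5000).
Solving J·Δ = −F gives Δ = (-2.5278, 0.9259).
Then the next iterate is (s, t)₁ = (-0.0278, 1.9259).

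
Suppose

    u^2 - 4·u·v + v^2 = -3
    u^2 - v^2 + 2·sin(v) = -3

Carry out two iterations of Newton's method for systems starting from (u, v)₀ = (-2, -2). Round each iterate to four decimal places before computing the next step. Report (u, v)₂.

(-1.0705, -1.4541)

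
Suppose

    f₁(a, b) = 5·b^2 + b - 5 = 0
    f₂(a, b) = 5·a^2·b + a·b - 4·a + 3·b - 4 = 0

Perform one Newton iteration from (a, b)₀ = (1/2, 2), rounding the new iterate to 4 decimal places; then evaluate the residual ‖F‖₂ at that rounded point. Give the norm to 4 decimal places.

3.2829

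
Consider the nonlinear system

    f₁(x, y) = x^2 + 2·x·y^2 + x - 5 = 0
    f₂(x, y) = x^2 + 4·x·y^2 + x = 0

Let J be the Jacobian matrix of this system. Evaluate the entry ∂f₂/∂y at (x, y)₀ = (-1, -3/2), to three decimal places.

∂f₂/∂y = 8·x·y.
At (-1, -3/2) this is 12.000.

12.000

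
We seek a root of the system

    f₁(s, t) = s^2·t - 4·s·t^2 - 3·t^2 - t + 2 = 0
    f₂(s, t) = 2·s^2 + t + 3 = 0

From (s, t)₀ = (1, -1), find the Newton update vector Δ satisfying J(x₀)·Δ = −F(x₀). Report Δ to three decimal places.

(-0.984, -0.065)

At (1, -1): F = (-5.000, 4.000).
Jacobian J = [[2·s·t - 4·t^2, s^2 - 8·s·t - 6·t - 1], [4·s, 1]].
At the point, J = [[-6.000, 14.000], [4.000, 1.000]] (det J = -62.000).
Solving J·Δ = −F gives Δ = (-0.984, -0.065).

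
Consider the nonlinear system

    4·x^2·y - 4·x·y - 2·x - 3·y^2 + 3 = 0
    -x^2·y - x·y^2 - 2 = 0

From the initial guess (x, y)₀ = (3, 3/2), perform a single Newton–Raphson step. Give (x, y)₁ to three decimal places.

(2.586, 0.523)

At (3, 3/2): F = (26.250, -22.250).
Jacobian J = [[8·x·y - 4·y - 2, 4·x^2 - 4·x - 6·y], [-2·x·y - y^2, -x^2 - 2·x·y]].
At the point, J = [[28.000, 15.000], [-11.250, -18.000]] (det J = -335.250).
Solving J·Δ = −F gives Δ = (-0.414, -0.977).
Then the next iterate is (x, y)₁ = (2.586, 0.523).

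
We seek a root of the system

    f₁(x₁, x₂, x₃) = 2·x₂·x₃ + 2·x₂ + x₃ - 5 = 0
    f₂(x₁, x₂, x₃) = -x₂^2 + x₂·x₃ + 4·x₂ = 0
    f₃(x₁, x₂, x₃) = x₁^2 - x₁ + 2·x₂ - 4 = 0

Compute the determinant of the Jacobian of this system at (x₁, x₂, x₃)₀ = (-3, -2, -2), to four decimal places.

J = [[0, 2·x₃ + 2, 2·x₂ + 1], [0, -2·x₂ + x₃ + 4, x₂], [2·x₁ - 1, 2, 0]].
At the point, J = [[0.0000, -2.0000, -3.0000], [0.0000, 6.0000, -2.0000], [-7.0000, 2.0000, 0.0000]].
det J = -154.0000.

-154.0000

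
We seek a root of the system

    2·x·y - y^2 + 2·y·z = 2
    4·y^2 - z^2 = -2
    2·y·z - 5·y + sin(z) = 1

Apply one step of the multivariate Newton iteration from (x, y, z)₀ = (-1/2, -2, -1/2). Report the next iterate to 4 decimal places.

(-1.5157, -0.8216, 0.6049)

At (-1/2, -2, -1/2): F = (-2.0000, 17.7500, 10.520574).
Jacobian J = [[2·y, 2·x - 2·y + 2·z, 2·y], [0, 8·y, -2·z], [0, 2·z - 5, 2·y + cos(z)]].
At the point, J = [[-4.0000, 2.0000, -4.0000], [0.0000, -16.0000, 1.0000], [0.0000, -6.0000, -3.122417]] (det J = -223.834716).
Solving J·Δ = −F gives Δ = (-1.0157, 1.1784, 1.1049).
Then the next iterate is (x, y, z)₁ = (-1.5157, -0.8216, 0.6049).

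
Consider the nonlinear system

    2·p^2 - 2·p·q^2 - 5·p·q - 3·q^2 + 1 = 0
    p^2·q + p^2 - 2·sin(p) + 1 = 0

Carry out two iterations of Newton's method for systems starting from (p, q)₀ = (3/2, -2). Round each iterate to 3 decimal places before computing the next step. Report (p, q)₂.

(0.568, -1.129)

At (3/2, -2): F = (-3.500, -3.24499).
Jacobian J = [[4·p - 2·q^2 - 5·q, -4·p·q - 5·p - 6·q], [2·p·q + 2·p - 2·cos(p), p^2]].
At the point, J = [[8.000, 16.500], [-3.14147, 2.250]] (det J = 69.83433).
Solving J·Δ = −F gives Δ = (-0.654, 0.529).
Then the next iterate is (p, q)₁ = (0.846, -1.471).
Round to (0.846, -1.471) and repeat: F = (-1.49898, -0.83437), J = [[6.41132, 9.57386], [-2.12290, 0.71572]].
Δ = (-0.278, 0.342), so (p, q)₂ = (0.568, -1.129).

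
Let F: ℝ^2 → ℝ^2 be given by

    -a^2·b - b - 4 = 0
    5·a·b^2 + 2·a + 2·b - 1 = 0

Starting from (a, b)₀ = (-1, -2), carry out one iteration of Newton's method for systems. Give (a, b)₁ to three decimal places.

At (-1, -2): F = (0.000, -27.000).
Jacobian J = [[-2·a·b, -a^2 - 1], [5·b^2 + 2, 10·a·b + 2]].
At the point, J = [[-4.000, -2.000], [22.000, 22.000]] (det J = -44.000).
Solving J·Δ = −F gives Δ = (-1.227, 2.455).
Then the next iterate is (a, b)₁ = (-2.227, 0.455).

(-2.227, 0.455)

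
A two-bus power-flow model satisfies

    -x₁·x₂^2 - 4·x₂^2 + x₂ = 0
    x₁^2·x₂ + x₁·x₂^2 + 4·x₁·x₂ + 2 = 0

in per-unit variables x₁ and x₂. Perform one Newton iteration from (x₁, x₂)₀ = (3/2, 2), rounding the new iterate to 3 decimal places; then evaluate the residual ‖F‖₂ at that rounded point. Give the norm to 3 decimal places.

9.353

At (3/2, 2): F = (-20.000, 24.500).
Jacobian J = [[-x₂^2, -2·x₁·x₂ - 8·x₂ + 1], [2·x₁·x₂ + x₂^2 + 4·x₂, x₁^2 + 2·x₁·x₂ + 4·x₁]].
At the point, J = [[-4.000, -21.000], [18.000, 14.250]] (det J = 321.000).
Solving J·Δ = −F gives Δ = (-0.715, -0.816).
Then the next iterate is (x₁, x₂)₁ = (0.785, 1.184).
Re-evaluating at (0.785, 1.184): F = (-5.52388, 7.54783), so ‖F‖₂ = 9.353.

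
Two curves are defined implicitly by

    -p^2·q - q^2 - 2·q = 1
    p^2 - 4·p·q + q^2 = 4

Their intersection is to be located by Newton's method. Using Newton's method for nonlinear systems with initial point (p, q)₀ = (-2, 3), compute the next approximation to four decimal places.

At (-2, 3): F = (-28.0000, 33.0000).
Jacobian J = [[-2·p·q, -p^2 - 2·q - 2], [2·p - 4·q, -4·p + 2·q]].
At the point, J = [[12.0000, -12.0000], [-16.0000, 14.0000]] (det J = -24.0000).
Solving J·Δ = −F gives Δ = (0.1667, -2.1667).
Then the next iterate is (p, q)₁ = (-1.8333, 0.8333).

(-1.8333, 0.8333)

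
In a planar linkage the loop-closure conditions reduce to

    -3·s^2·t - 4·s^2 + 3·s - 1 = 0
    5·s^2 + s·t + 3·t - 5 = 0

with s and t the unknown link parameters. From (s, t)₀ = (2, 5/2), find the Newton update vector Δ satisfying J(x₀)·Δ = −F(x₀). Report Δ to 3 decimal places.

At (2, 5/2): F = (-41.000, 27.500).
Jacobian J = [[-6·s·t - 8·s + 3, -3·s^2], [10·s + t, s + 3]].
At the point, J = [[-43.000, -12.000], [22.500, 5.000]] (det J = 55.000).
Solving J·Δ = −F gives Δ = (-2.273, 4.727).

(-2.273, 4.727)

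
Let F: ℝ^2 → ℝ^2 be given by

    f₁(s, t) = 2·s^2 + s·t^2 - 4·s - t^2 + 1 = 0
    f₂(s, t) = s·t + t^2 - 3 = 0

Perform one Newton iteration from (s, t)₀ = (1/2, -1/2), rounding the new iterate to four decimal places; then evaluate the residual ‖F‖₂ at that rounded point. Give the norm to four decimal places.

50.0349

At (1/2, -1/2): F = (-0.6250, -3.0000).
Jacobian J = [[4·s + t^2 - 4, 2·s·t - 2·t], [t, s + 2·t]].
At the point, J = [[-1.7500, 0.5000], [-0.5000, -0.5000]] (det J = 1.1250).
Solving J·Δ = −F gives Δ = (-1.6111, -4.3889).
Then the next iterate is (s, t)₁ = (-1.1111, -4.8889).
Re-evaluating at (-1.1111, -4.8889): F = (-42.544639, 26.3334), so ‖F‖₂ = 50.0349.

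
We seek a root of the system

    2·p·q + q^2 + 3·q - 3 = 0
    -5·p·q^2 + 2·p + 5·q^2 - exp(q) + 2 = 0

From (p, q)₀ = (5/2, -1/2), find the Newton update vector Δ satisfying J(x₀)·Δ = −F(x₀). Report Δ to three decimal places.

(-6.436, 0.045)

At (5/2, -1/2): F = (-6.750, 4.51847).
Jacobian J = [[2·q, 2·p + 2·q + 3], [-5·q^2 + 2, -10·p·q + 10·q - exp(q)]].
At the point, J = [[-1.000, 7.000], [0.750, 6.89347]] (det J = -12.14347).
Solving J·Δ = −F gives Δ = (-6.436, 0.045).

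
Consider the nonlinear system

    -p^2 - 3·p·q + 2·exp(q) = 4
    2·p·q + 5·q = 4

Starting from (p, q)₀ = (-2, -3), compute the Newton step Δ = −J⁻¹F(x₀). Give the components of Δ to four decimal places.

(-0.3387, 4.9680)

At (-2, -3): F = (-25.900426, -7.0000).
Jacobian J = [[-2·p - 3·q, -3·p + 2·exp(q)], [2·q, 2·p + 5]].
At the point, J = [[13.0000, 6.099574], [-6.0000, 1.0000]] (det J = 49.597445).
Solving J·Δ = −F gives Δ = (-0.3387, 4.9680).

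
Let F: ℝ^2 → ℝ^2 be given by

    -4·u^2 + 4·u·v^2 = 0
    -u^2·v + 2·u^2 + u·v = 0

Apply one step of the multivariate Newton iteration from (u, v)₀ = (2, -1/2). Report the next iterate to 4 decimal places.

(1.0566, -0.4811)

At (2, -1/2): F = (-14.0000, 9.0000).
Jacobian J = [[-8·u + 4·v^2, 8·u·v], [-2·u·v + 4·u + v, -u^2 + u]].
At the point, J = [[-15.0000, -8.0000], [9.5000, -2.0000]] (det J = 106.0000).
Solving J·Δ = −F gives Δ = (-0.9434, 0.0189).
Then the next iterate is (u, v)₁ = (1.0566, -0.4811).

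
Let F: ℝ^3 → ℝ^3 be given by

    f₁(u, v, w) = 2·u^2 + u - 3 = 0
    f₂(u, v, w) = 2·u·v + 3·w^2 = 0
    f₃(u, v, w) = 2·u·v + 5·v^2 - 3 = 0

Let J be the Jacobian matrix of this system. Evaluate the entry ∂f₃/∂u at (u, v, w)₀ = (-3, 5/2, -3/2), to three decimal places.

∂f₃/∂u = 2·v.
At (-3, 5/2, -3/2) this is 5.000.

5.000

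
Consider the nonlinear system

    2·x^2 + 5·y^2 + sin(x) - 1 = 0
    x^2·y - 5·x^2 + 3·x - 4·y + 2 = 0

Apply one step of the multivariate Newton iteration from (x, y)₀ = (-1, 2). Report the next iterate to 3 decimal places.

(0.058, 1.175)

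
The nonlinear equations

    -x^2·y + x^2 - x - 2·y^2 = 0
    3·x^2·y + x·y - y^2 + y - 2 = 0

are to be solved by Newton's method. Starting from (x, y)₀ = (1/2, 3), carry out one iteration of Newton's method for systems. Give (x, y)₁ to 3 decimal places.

At (1/2, 3): F = (-19.000, -4.250).
Jacobian J = [[-2·x·y + 2·x - 1, -x^2 - 4·y], [6·x·y + y, 3·x^2 + x - 2·y + 1]].
At the point, J = [[-3.000, -12.250], [12.000, -3.750]] (det J = 158.250).
Solving J·Δ = −F gives Δ = (-0.121, -1.521).
Then the next iterate is (x, y)₁ = (0.379, 1.479).

(0.379, 1.479)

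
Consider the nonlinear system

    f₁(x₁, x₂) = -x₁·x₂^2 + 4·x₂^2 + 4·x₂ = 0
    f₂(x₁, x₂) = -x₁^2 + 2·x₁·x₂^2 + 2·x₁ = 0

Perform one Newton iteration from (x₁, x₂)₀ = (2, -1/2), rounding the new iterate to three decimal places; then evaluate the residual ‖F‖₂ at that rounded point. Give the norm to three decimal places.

1.167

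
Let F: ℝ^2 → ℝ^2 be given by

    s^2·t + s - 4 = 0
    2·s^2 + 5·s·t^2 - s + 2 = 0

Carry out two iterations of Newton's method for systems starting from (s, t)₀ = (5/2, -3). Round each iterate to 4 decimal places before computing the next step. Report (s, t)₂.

(0.0915, -2.0827)

At (5/2, -3): F = (-20.2500, 124.5000).
Jacobian J = [[2·s·t + 1, s^2], [4·s + 5·t^2 - 1, 10·s·t]].
At the point, J = [[-14.0000, 6.2500], [54.0000, -75.0000]] (det J = 712.5000).
Solving J·Δ = −F gives Δ = (-1.0395, 0.9116).
Then the next iterate is (s, t)₁ = (1.4605, -2.0884).
Round to (1.4605, -2.0884) and repeat: F = (-6.994183, 36.654850), J = [[-5.100216, 2.133060], [26.649073, -30.501082]].
Δ = (-1.3690, 0.0057), so (s, t)₂ = (0.0915, -2.0827).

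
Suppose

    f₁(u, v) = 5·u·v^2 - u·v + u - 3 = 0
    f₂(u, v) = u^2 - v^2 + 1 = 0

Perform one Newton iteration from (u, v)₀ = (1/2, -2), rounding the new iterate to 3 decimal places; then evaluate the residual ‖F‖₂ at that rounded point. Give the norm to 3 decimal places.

At (1/2, -2): F = (8.500, -2.750).
Jacobian J = [[5·v^2 - v + 1, 10·u·v - u], [2·u, -2·v]].
At the point, J = [[23.000, -10.500], [1.000, 4.000]] (det J = 102.500).
Solving J·Δ = −F gives Δ = (-0.050, 0.700).
Then the next iterate is (u, v)₁ = (0.450, -1.300).
Re-evaluating at (0.450, -1.300): F = (1.83750, -0.48750), so ‖F‖₂ = 1.901.

1.901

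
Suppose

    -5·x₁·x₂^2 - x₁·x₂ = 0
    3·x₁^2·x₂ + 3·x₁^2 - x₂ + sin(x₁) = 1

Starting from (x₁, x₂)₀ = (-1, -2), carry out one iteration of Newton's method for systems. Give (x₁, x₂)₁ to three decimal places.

(-0.796, -1.246)

At (-1, -2): F = (18.000, -2.84147).
Jacobian J = [[-5·x₂^2 - x₂, -10·x₁·x₂ - x₁], [6·x₁·x₂ + 6·x₁ + cos(x₁), 3·x₁^2 - 1]].
At the point, J = [[-18.000, -19.000], [6.54030, 2.000]] (det J = 88.26574).
Solving J·Δ = −F gives Δ = (0.204, 0.754).
Then the next iterate is (x₁, x₂)₁ = (-0.796, -1.246).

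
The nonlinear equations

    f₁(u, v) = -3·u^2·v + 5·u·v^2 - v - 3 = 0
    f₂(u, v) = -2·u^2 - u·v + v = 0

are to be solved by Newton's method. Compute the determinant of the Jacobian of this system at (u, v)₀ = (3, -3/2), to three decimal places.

-843.000

J = [[-6·u·v + 5·v^2, -3·u^2 + 10·u·v - 1], [-4·u - v, -u + 1]].
At the point, J = [[38.250, -73.000], [-10.500, -2.000]].
det J = -843.000.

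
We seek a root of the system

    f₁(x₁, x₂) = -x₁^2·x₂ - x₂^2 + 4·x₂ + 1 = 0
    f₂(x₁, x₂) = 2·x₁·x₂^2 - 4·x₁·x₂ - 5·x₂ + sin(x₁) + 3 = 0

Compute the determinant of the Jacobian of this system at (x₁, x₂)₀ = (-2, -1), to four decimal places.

-55.1677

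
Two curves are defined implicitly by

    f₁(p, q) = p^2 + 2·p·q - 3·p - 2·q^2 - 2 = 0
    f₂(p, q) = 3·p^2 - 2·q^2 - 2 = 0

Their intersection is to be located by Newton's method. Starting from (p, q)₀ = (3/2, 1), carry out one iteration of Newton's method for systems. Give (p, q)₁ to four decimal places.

(-14.2500, -33.7500)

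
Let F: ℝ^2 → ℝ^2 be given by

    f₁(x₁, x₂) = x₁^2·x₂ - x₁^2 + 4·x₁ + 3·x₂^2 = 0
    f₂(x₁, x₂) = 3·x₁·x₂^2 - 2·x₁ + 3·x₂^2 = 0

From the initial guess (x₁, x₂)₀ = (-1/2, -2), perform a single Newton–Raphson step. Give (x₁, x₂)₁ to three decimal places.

(-0.854, -1.424)

At (-1/2, -2): F = (9.250, 7.000).
Jacobian J = [[2·x₁·x₂ - 2·x₁ + 4, x₁^2 + 6·x₂], [3·x₂^2 - 2, 6·x₁·x₂ + 6·x₂]].
At the point, J = [[7.000, -11.750], [10.000, -6.000]] (det J = 75.500).
Solving J·Δ = −F gives Δ = (-0.354, 0.576).
Then the next iterate is (x₁, x₂)₁ = (-0.854, -1.424).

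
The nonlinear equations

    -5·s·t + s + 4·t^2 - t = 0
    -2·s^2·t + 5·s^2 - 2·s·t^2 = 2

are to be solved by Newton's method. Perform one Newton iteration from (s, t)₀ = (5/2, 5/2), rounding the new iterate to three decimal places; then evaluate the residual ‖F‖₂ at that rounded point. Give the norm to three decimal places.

10.724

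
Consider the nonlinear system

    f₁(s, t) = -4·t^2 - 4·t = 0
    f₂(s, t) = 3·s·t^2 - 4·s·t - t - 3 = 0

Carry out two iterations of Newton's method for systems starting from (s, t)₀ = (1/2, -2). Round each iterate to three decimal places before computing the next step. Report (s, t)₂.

(0.286, -1.067)

At (1/2, -2): F = (-8.000, 9.000).
Jacobian J = [[0, -8·t - 4], [3·t^2 - 4·t, 6·s·t - 4·s - 1]].
At the point, J = [[0.000, 12.000], [20.000, -9.000]] (det J = -240.000).
Solving J·Δ = −F gives Δ = (-0.150, 0.667).
Then the next iterate is (s, t)₁ = (0.350, -1.333).
Round to (0.350, -1.333) and repeat: F = (-1.77556, 2.06493), J = [[0.000, 6.664], [10.66267, -5.19930]].
Δ = (-0.064, 0.266), so (s, t)₂ = (0.286, -1.067).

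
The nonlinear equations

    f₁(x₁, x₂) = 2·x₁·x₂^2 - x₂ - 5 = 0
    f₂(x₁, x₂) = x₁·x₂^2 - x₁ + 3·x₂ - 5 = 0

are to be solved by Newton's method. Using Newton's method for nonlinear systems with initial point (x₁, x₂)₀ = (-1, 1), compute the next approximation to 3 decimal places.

(8.000, 3.000)

At (-1, 1): F = (-8.000, -2.000).
Jacobian J = [[2·x₂^2, 4·x₁·x₂ - 1], [x₂^2 - 1, 2·x₁·x₂ + 3]].
At the point, J = [[2.000, -5.000], [0.000, 1.000]] (det J = 2.000).
Solving J·Δ = −F gives Δ = (9.000, 2.000).
Then the next iterate is (x₁, x₂)₁ = (8.000, 3.000).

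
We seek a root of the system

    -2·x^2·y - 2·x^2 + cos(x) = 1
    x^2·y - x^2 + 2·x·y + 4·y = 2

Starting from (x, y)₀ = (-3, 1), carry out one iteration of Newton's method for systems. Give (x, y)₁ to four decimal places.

(-1.3515, 1.1004)

At (-3, 1): F = (-37.989992, -4.0000).
Jacobian J = [[-4·x·y - 4·x - sin(x), -2·x^2], [2·x·y - 2·x + 2·y, x^2 + 2·x + 4]].
At the point, J = [[24.141120, -18.0000], [2.0000, 7.0000]] (det J = 204.987840).
Solving J·Δ = −F gives Δ = (1.6485, 0.1004).
Then the next iterate is (x, y)₁ = (-1.3515, 1.1004).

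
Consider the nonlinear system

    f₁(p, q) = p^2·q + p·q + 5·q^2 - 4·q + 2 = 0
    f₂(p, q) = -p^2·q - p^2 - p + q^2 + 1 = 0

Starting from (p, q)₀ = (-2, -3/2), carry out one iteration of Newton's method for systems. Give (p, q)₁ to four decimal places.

(-1.8848, -0.5136)

At (-2, -3/2): F = (16.2500, 7.2500).
Jacobian J = [[2·p·q + q, p^2 + p + 10·q - 4], [-2·p·q - 2·p - 1, -p^2 + 2·q]].
At the point, J = [[4.5000, -17.0000], [-3.0000, -7.0000]] (det J = -82.5000).
Solving J·Δ = −F gives Δ = (0.1152, 0.9864).
Then the next iterate is (p, q)₁ = (-1.8848, -0.5136).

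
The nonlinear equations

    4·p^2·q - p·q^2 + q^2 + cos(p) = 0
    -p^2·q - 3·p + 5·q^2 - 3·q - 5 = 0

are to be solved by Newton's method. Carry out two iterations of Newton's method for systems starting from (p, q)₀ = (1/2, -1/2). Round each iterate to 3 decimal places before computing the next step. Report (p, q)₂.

(0.578, -0.878)

At (1/2, -1/2): F = (0.50258, -3.625).
Jacobian J = [[8·p·q - q^2 - sin(p), 4·p^2 - 2·p·q + 2·q], [-2·p·q - 3, -p^2 + 10·q - 3]].
At the point, J = [[-2.72943, 0.500], [-2.500, -8.250]] (det J = 23.76776).
Solving J·Δ = −F gives Δ = (0.098, -0.469).
Then the next iterate is (p, q)₁ = (0.598, -0.969).
Round to (0.598, -0.969) and repeat: F = (-0.18215, 1.15432), J = [[-6.13765, 0.65134], [-1.84108, -13.04760]].
Δ = (-0.020, 0.091), so (p, q)₂ = (0.578, -0.878).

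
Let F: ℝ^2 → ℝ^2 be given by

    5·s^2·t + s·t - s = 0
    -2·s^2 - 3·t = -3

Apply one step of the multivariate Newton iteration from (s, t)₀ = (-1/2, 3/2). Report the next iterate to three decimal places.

(-0.327, 0.949)

At (-1/2, 3/2): F = (1.625, -2.000).
Jacobian J = [[10·s·t + t - 1, 5·s^2 + s], [-4·s, -3]].
At the point, J = [[-7.000, 0.750], [2.000, -3.000]] (det J = 19.500).
Solving J·Δ = −F gives Δ = (0.173, -0.551).
Then the next iterate is (s, t)₁ = (-0.327, 0.949).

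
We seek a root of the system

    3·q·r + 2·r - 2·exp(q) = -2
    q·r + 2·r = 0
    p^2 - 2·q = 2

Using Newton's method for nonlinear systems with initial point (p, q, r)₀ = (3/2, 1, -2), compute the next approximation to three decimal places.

At (3/2, 1, -2): F = (-13.43656, -6.000, -1.750).
Jacobian J = [[0, 3·r - 2·exp(q), 3·q + 2], [0, r, q + 2], [2·p, -2, 0]].
At the point, J = [[0.000, -11.43656, 5.000], [0.000, -2.000, 3.000], [3.000, -2.000, 0.000]] (det J = -72.92907).
Solving J·Δ = −F gives Δ = (0.301, -0.424, 1.717).
Then the next iterate is (p, q, r)₁ = (1.801, 0.576, -0.283).

(1.801, 0.576, -0.283)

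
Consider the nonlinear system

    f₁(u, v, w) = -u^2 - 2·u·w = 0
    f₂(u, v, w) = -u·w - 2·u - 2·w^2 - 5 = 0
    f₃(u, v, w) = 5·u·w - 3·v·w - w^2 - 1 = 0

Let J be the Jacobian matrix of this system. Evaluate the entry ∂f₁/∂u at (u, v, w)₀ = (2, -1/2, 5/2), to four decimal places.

-9.0000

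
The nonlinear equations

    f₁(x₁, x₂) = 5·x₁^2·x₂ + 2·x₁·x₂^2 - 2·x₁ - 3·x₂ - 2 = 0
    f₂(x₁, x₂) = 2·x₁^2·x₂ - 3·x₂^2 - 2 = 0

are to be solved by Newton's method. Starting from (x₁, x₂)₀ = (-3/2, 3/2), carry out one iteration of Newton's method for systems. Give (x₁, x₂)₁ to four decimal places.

At (-3/2, 3/2): F = (6.6250, -2.0000).
Jacobian J = [[10·x₁·x₂ + 2·x₂^2 - 2, 5·x₁^2 + 4·x₁·x₂ - 3], [4·x₁·x₂, 2·x₁^2 - 6·x₂]].
At the point, J = [[-20.0000, -0.7500], [-9.0000, -4.5000]] (det J = 83.2500).
Solving J·Δ = −F gives Δ = (0.3761, -1.1967).
Then the next iterate is (x₁, x₂)₁ = (-1.1239, 0.3033).

(-1.1239, 0.3033)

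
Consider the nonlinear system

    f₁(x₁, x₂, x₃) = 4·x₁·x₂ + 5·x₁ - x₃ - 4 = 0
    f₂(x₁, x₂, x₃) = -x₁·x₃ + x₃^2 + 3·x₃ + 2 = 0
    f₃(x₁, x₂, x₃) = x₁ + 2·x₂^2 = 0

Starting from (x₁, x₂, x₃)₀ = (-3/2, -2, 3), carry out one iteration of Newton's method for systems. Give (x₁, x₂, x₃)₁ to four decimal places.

At (-3/2, -2, 3): F = (-2.5000, 24.5000, 6.5000).
Jacobian J = [[4·x₂ + 5, 4·x₁, -1], [-x₃, 0, -x₁ + 2·x₃ + 3], [1, 4·x₂, 0]].
At the point, J = [[-3.0000, -6.0000, -1.0000], [-3.0000, 0.0000, 10.5000], [1.0000, -8.0000, 0.0000]] (det J = -339.0000).
Solving J·Δ = −F gives Δ = (-1.2493, 0.6563, -2.6903).
Then the next iterate is (x₁, x₂, x₃)₁ = (-2.7493, -1.3437, 0.3097).

(-2.7493, -1.3437, 0.3097)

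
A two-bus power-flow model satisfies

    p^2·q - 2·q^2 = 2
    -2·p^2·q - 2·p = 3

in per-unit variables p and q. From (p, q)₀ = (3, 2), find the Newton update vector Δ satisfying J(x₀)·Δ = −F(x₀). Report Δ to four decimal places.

(-0.5211, -1.7474)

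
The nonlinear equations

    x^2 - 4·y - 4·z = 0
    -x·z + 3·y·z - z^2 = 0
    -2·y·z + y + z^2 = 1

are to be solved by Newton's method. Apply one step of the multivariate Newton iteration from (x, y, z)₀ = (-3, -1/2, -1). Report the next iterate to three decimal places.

(-1.845, 0.379, 0.138)

At (-3, -1/2, -1): F = (15.000, -2.500, -1.500).
Jacobian J = [[2·x, -4, -4], [-z, 3·z, -x + 3·y - 2·z], [0, -2·z + 1, -2·y + 2·z]].
At the point, J = [[-6.000, -4.000, -4.000], [1.000, -3.000, 3.500], [0.000, 3.000, -1.000]] (det J = 29.000).
Solving J·Δ = −F gives Δ = (1.155, 0.879, 1.138).
Then the next iterate is (x, y, z)₁ = (-1.845, 0.379, 0.138).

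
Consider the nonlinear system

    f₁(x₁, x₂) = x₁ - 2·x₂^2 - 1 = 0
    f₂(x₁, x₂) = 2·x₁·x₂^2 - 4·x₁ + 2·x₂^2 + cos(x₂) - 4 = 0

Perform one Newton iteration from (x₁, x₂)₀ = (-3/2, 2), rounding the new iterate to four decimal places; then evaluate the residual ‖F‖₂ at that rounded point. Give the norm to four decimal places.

At (-3/2, 2): F = (-10.5000, -2.416147).
Jacobian J = [[1, -4·x₂], [2·x₂^2 - 4, 4·x₁·x₂ + 4·x₂ - sin(x₂)]].
At the point, J = [[1.0000, -8.0000], [4.0000, -4.909297]] (det J = 27.090703).
Solving J·Δ = −F gives Δ = (-1.1893, -1.4612).
Then the next iterate is (x₁, x₂)₁ = (-2.6893, 0.5388).
Re-evaluating at (-2.6893, 0.5388): F = (-4.269911, 6.634699), so ‖F‖₂ = 7.8900.

7.8900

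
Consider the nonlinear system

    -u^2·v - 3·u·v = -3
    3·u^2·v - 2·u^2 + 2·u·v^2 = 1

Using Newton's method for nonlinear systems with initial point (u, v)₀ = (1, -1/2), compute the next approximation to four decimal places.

(0.5319, 0.4574)

At (1, -1/2): F = (5.0000, -4.0000).
Jacobian J = [[-2·u·v - 3·v, -u^2 - 3·u], [6·u·v - 4·u + 2·v^2, 3·u^2 + 4·u·v]].
At the point, J = [[2.5000, -4.0000], [-6.5000, 1.0000]] (det J = -23.5000).
Solving J·Δ = −F gives Δ = (-0.4681, 0.9574).
Then the next iterate is (u, v)₁ = (0.5319, 0.4574).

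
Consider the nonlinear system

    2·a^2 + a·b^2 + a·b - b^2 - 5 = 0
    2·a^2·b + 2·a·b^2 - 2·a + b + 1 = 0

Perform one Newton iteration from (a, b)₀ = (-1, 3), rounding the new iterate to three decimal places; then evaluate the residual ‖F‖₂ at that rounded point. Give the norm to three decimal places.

At (-1, 3): F = (-24.000, -6.000).
Jacobian J = [[4·a + b^2 + b, 2·a·b + a - 2·b], [4·a·b + 2·b^2 - 2, 2·a^2 + 4·a·b + 1]].
At the point, J = [[8.000, -13.000], [4.000, -9.000]] (det J = -20.000).
Solving J·Δ = −F gives Δ = (6.900, 2.400).
Then the next iterate is (a, b)₁ = (5.900, 5.400).
Re-evaluating at (5.900, 5.400): F = (239.364, 714.636), so ‖F‖₂ = 753.658.

753.658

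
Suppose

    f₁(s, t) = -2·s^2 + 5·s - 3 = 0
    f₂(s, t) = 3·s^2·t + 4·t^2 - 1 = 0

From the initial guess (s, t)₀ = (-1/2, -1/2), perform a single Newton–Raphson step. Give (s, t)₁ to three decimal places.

At (-1/2, -1/2): F = (-6.000, -0.375).
Jacobian J = [[-4·s + 5, 0], [6·s·t, 3·s^2 + 8·t]].
At the point, J = [[7.000, 0.000], [1.500, -3.250]] (det J = -22.750).
Solving J·Δ = −F gives Δ = (0.857, 0.280).
Then the next iterate is (s, t)₁ = (0.357, -0.220).

(0.357, -0.220)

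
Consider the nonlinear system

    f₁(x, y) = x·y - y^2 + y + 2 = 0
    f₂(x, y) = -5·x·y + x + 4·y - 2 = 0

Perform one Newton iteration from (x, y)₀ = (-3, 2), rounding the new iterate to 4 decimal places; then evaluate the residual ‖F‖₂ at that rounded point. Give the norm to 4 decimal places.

19.9747

At (-3, 2): F = (-6.0000, 33.0000).
Jacobian J = [[y, x - 2·y + 1], [-5·y + 1, -5·x + 4]].
At the point, J = [[2.0000, -6.0000], [-9.0000, 19.0000]] (det J = -16.0000).
Solving J·Δ = −F gives Δ = (5.2500, 0.7500).
Then the next iterate is (x, y)₁ = (2.2500, 2.7500).
Re-evaluating at (2.2500, 2.7500): F = (3.3750, -19.6875), so ‖F‖₂ = 19.9747.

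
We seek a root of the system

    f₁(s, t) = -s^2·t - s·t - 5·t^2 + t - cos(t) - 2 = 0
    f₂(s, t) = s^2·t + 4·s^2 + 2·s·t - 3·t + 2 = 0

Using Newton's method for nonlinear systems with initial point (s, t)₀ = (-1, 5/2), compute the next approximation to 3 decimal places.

(-0.867, 1.234)

At (-1, 5/2): F = (-29.94886, -4.000).
Jacobian J = [[-2·s·t - t, -s^2 - s - 10·t + sin(t) + 1], [2·s·t + 8·s + 2·t, s^2 + 2·s - 3]].
At the point, J = [[2.500, -23.40153], [-8.000, -4.000]] (det J = -197.21222).
Solving J·Δ = −F gives Δ = (0.133, -1.266).
Then the next iterate is (s, t)₁ = (-0.867, 1.234).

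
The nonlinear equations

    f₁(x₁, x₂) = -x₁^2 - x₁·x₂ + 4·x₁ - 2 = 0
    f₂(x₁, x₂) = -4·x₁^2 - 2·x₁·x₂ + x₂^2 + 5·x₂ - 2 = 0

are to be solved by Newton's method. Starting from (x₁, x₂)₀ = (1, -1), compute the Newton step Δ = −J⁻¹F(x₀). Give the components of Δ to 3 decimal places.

At (1, -1): F = (2.000, -8.000).
Jacobian J = [[-2·x₁ - x₂ + 4, -x₁], [-8·x₁ - 2·x₂, -2·x₁ + 2·x₂ + 5]].
At the point, J = [[3.000, -1.000], [-6.000, 1.000]] (det J = -3.000).
Solving J·Δ = −F gives Δ = (-2.000, -4.000).

(-2.000, -4.000)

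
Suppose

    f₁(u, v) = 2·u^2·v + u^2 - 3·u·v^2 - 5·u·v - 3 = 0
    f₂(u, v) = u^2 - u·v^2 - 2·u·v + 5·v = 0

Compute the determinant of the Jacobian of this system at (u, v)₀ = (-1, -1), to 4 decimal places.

21.0000

J = [[4·u·v + 2·u - 3·v^2 - 5·v, 2·u^2 - 6·u·v - 5·u], [2·u - v^2 - 2·v, -2·u·v - 2·u + 5]].
At the point, J = [[4.0000, 1.0000], [-1.0000, 5.0000]].
det J = 21.0000.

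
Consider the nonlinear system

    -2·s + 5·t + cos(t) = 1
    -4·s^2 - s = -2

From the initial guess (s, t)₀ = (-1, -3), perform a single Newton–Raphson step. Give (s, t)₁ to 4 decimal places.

(-0.8571, -0.0287)

At (-1, -3): F = (-14.989992, -1.0000).
Jacobian J = [[-2, -sin(t) + 5], [-8·s - 1, 0]].
At the point, J = [[-2.0000, 5.141120], [7.0000, 0.0000]] (det J = -35.987840).
Solving J·Δ = −F gives Δ = (0.1429, 2.9713).
Then the next iterate is (s, t)₁ = (-0.8571, -0.0287).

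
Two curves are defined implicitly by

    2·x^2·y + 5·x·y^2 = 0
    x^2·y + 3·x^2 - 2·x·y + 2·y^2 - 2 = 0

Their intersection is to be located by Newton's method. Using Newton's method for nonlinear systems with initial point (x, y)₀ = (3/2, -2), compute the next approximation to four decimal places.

(-0.1555, -1.6959)

At (3/2, -2): F = (21.0000, 14.2500).
Jacobian J = [[4·x·y + 5·y^2, 2·x^2 + 10·x·y], [2·x·y + 6·x - 2·y, x^2 - 2·x + 4·y]].
At the point, J = [[8.0000, -25.5000], [7.0000, -8.7500]] (det J = 108.5000).
Solving J·Δ = −F gives Δ = (-1.6555, 0.3041).
Then the next iterate is (x, y)₁ = (-0.1555, -1.6959).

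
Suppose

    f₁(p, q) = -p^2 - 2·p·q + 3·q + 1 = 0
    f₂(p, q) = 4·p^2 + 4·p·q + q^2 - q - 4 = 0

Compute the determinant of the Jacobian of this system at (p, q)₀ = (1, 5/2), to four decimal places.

J = [[-2·p - 2·q, -2·p + 3], [8·p + 4·q, 4·p + 2·q - 1]].
At the point, J = [[-7.0000, 1.0000], [18.0000, 8.0000]].
det J = -74.0000.

-74.0000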